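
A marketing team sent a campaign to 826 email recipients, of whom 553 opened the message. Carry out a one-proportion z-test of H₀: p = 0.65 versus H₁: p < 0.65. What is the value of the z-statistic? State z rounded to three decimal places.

With x = 553 successes in n = 826, p̂ = 0.66949.
Under H₀, SE = √(p₀(1−p₀)/n) = √(0.65·0.35/826) = √0.000275424 = 0.016596.
z = (p̂ − p₀)/SE = (0.66949 − 0.65)/0.016596 = 1.174.

z = 1.174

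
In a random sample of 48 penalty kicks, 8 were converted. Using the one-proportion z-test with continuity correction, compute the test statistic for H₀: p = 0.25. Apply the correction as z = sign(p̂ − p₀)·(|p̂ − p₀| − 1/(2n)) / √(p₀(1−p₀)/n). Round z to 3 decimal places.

p̂ = 8/48 = 0.16667. p̂ − p₀ = -0.083333.
Continuity correction 1/(2n) = 1/96 = 0.010417.
Corrected numerator: |-0.083333| − 0.010417 = 0.072916.
Null standard error: √(0.25·0.75/48) = √0.003906250 = 0.062500.
z = −0.072916/0.062500 = -1.167.

z = -1.167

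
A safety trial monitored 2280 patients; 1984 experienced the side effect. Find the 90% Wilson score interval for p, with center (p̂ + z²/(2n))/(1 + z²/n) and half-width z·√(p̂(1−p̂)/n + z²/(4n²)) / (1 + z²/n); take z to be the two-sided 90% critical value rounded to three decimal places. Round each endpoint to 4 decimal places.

(0.8582, 0.8813)

p̂ = 1984/2280 = 0.87018; z = 1.645, so z² = 2.706025.
1 + z²/n = 1.001187.
Center = (0.87018 + 0.000593)/1.001187 = 0.86974.
Radicand: p̂(1−p̂)/n + z²/(4n²) = 0.000049548 + 0.000000130 = 0.000049678.
Half-width = z·√(radicand)/denom = 1.645·0.007048/1.001187 = 0.01158.
CI: 0.86974 ± 0.01158 = (0.8582, 0.8813).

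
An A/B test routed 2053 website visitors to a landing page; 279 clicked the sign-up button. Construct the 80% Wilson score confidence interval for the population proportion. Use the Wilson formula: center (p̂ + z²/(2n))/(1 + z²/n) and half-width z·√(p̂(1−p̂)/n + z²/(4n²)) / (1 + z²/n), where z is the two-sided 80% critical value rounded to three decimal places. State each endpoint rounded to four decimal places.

p̂ = 279/2053 = 0.13590; z = 1.282, so z² = 1.643524.
1 + z²/n = 1.000801.
Center = (0.13590 + 0.000400)/1.000801 = 0.13619.
Radicand: p̂(1−p̂)/n + z²/(4n²) = 0.000057199 + 0.000000097 = 0.000057296.
Half-width = 1.282·√0.000057296/1.000801 = 0.00970.
So the interval runs from 0.1265 to 0.1459.

(0.1265, 0.1459)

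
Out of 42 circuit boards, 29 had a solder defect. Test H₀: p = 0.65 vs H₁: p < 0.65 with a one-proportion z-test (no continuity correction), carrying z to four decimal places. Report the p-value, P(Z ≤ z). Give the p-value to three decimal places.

p-value = 0.709

p̂ = 29/42 = 0.69048.
Under H₀, SE = √(p₀(1−p₀)/n) = √(0.65·0.35/42) = √0.005416667 = 0.073598.
Test statistic (full precision, shown to 4 dp): z = (29/42 − 0.65)/SE₀ ≈ 0.5500.
p-value = P(Z ≤ z) with z = 0.5500 → 0.709.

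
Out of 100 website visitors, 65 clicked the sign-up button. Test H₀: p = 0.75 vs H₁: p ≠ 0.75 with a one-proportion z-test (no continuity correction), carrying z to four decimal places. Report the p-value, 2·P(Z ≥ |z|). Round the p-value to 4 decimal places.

Sample proportion p̂ = 65/100 = 0.65000.
SE₀ = √(0.75·0.25/100) = 0.043301.
Test statistic (full precision, shown to 4 dp): z = (65/100 − 0.75)/SE₀ ≈ -2.3094.
From the standard normal, 2·P(Z ≥ |z|) = 0.0209.

p-value = 0.0209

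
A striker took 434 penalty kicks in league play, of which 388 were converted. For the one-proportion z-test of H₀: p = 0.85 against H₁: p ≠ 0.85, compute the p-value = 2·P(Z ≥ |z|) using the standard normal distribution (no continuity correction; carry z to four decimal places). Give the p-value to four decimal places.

p̂ = 388/434 = 0.89401.
Null standard error: √(0.85·0.15/434) = √0.000293779 = 0.017140.
Test statistic (full precision, shown to 4 dp): z = (388/434 − 0.85)/SE₀ ≈ 2.5676.
p-value = 2·P(Z ≥ |z|) with z = 2.5676 → 0.0102.

p-value = 0.0102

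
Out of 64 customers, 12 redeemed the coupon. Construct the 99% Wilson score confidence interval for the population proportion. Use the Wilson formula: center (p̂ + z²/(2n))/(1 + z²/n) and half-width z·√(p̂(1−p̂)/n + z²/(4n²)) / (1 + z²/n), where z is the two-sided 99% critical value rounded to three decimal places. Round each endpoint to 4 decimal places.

(0.0937, 0.3400)

Here p̂ = 12/64 = 0.18750 and z = 2.576 (z² = 6.635776).
Denominator 1 + z²/n = 1 + 6.635776/64 = 1.103684.
Center = (0.18750 + 0.051842)/1.103684 = 0.21686.
Radicand: p̂(1−p̂)/n + z²/(4n²) = 0.002380371 + 0.000405016 = 0.002785387.
Half-width = 2.576·√0.002785387/1.103684 = 0.12318.
CI: 0.21686 ± 0.12318 = (0.0937, 0.3400).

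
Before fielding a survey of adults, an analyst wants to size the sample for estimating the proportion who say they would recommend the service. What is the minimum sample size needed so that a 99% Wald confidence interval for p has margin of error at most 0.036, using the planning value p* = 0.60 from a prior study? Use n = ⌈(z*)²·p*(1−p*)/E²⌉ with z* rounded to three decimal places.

n = 1229

For 99% confidence, z* = 2.576.
p*(1−p*) = 0.60·0.40 = 0.2400.
Required n before rounding: 6.635776 × 0.2400 / 0.036² = 1228.847.
Rounding up, n = 1229.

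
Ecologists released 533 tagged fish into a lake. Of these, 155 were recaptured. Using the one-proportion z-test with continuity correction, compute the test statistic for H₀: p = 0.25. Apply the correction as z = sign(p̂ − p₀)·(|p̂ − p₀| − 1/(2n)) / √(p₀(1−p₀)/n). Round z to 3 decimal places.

With x = 155 successes in n = 533, p̂ = 0.29081. p̂ − p₀ = 0.040807.
Continuity correction 1/(2n) = 1/1066 = 0.000938.
Corrected numerator: |0.040807| − 0.000938 = 0.039869.
Under H₀, SE = √(p₀(1−p₀)/n) = √(0.25·0.75/533) = √0.000351782 = 0.018756.
z = +0.039869/0.018756 = 2.126.

z = 2.126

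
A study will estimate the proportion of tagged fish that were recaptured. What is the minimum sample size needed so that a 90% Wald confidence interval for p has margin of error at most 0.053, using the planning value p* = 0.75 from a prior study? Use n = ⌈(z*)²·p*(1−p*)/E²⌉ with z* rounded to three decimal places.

The 90% critical value is z* = 1.645.
p*(1−p*) = 0.75·0.25 = 0.1875.
Required n before rounding: 2.706025 × 0.1875 / 0.053² = 180.626.
⌈180.626⌉ = 181.

n = 181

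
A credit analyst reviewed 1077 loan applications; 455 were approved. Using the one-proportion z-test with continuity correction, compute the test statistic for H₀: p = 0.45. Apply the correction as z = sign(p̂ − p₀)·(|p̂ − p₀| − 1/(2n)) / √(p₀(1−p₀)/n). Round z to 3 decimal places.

p̂ = 455/1077 = 0.42247. p̂ − p₀ = -0.027530.
1/(2n) = 0.000464.
Corrected numerator: |-0.027530| − 0.000464 = 0.027066.
Null standard error: √(0.45·0.55/1077) = √0.000229805 = 0.015159.
z = (−)0.027066/0.015159 = -1.785.

z = -1.785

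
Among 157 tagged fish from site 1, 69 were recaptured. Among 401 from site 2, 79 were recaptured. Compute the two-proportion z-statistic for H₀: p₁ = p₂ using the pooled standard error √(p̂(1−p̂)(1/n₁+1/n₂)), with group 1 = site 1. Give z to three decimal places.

Sample proportions: p̂₁ = 69/157 = 0.43949 and p̂₂ = 79/401 = 0.19701.
Pooled p̂ = (69+79)/(157+401) = 148/558 = 0.26523.
Pooled SE = √[0.1948844·0.00886319] ≈ 0.041561.
z = 0.24248/0.041561 = 5.834.

z = 5.834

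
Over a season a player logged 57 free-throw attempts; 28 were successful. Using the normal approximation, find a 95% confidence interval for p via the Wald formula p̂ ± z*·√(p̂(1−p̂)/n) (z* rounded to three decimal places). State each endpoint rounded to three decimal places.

(0.361, 0.621)

Sample proportion p̂ = 28/57 = 0.49123.
SE(p̂) = √(0.49123·0.50877/57) = 0.066216.
z* = 1.960 at the 95% level.
Margin = 1.960·0.066216 = 0.12978.
CI: 0.49123 ± 0.12978 = (0.361, 0.621).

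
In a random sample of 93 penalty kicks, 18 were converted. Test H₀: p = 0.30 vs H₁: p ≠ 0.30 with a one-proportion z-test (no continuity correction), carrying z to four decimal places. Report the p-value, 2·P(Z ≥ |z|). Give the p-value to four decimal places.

p̂ = 18/93 = 0.19355.
SE₀ = √(0.30·0.70/93) = 0.047519.
Test statistic (full precision, shown to 4 dp): z = (18/93 − 0.30)/SE₀ ≈ -2.2402.
From the standard normal, 2·P(Z ≥ |z|) = 0.0251.

p-value = 0.0251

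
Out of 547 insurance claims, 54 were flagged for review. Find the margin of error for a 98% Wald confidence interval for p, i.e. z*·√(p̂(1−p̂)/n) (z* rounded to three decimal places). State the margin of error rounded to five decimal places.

ME = 0.02967

The sample proportion is 54/547 = 0.09872.
SE = √(p̂(1−p̂)/n) = √(0.088975/547) = 0.012754.
For 98% confidence, z* = 2.326.
So ME = 0.02967.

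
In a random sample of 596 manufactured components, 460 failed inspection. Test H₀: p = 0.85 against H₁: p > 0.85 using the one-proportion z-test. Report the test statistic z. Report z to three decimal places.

z = -5.346

p̂ = 460/596 = 0.77181.
Null standard error: √(0.85·0.15/596) = √0.000213926 = 0.014626.
Test statistic: z = -0.07819/0.014626 = -5.346.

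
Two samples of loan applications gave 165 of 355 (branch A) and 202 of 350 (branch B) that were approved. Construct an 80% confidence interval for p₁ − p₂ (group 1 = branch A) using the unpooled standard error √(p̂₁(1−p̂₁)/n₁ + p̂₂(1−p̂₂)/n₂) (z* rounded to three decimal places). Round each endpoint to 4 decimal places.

(-0.1603, -0.0644)

p̂₁ = 0.46479, p̂₂ = 0.57714, so the observed difference is -0.11235.
Unpooled SE = √(p̂₁(1−p̂₁)/n₁ + p̂₂(1−p̂₂)/n₂) = √(0.000700733 + 0.000697283) = 0.037390.
For 80% confidence, z* = 1.282. Margin = 1.282·0.037390 = 0.04793.
Interval: -0.11235 ± 0.04793 → (-0.1603, -0.0644).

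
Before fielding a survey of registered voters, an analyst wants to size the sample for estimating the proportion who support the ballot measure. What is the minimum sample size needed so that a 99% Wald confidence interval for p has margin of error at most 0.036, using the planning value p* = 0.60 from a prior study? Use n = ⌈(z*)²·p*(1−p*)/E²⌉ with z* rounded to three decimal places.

z* = 2.576 at the 99% level.
p*(1−p*) = 0.60·0.40 = 0.2400.
(z*)²·p*(1−p*)/E² = 6.635776·0.2400/0.001296 = 1228.847.
⌈1228.847⌉ = 1229.

n = 1229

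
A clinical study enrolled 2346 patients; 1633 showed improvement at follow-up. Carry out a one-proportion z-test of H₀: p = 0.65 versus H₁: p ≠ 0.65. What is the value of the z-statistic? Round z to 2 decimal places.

p̂ = 1633/2346 = 0.69608.
Null standard error: √(0.65·0.35/2346) = √0.000096974 = 0.009848.
Test statistic: z = 0.04608/0.009848 = 4.68.

z = 4.68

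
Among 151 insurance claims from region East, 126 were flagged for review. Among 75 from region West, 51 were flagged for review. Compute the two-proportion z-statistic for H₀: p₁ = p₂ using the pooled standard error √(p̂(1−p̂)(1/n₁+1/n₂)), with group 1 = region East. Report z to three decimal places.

Sample proportions: p̂₁ = 126/151 = 0.83444 and p̂₂ = 51/75 = 0.68000.
Pooled p̂ = (126+51)/(151+75) = 177/226 = 0.78319.
SE = √[p̂(1−p̂)(1/n₁+1/n₂)] = √[0.78319·0.21681·(1/151+1/75)] ≈ 0.058212.
z = (p̂₁ − p̂₂)/SE = (0.83444 − 0.68000)/0.058212 = 0.15444/0.058212 = 2.653.

z = 2.653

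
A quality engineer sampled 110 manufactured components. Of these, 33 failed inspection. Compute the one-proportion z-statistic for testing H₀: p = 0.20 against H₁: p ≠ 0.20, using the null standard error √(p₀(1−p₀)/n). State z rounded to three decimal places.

p̂ = 33/110 = 0.30000.
Under H₀, SE = √(p₀(1−p₀)/n) = √(0.20·0.80/110) = √0.001454545 = 0.038139.
z = (0.30000 − 0.20)/0.038139 = 0.10000/0.038139 = 2.622.

z = 2.622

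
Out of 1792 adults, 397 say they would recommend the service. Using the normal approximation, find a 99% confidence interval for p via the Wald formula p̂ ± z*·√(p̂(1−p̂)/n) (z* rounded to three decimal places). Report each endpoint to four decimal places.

(0.1963, 0.2468)

With x = 397 successes in n = 1792, p̂ = 0.22154.
SE = √(p̂(1−p̂)/n) = √(0.172460/1792) = 0.009810.
The 99% critical value is z* = 2.576.
Margin = 2.576·0.009810 = 0.02527.
Interval: 0.22154 ± 0.02527 → (0.1963, 0.2468).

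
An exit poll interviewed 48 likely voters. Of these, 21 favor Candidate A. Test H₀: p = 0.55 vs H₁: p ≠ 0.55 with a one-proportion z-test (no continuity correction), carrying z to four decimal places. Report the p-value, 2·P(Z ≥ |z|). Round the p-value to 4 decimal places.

p-value = 0.1172

The sample proportion is 21/48 = 0.43750.
SE₀ = √(0.55·0.45/48) = 0.071807.
z = (p̂ − p₀)/SE = (21/48 − 0.55)/0.071807 ≈ -1.5667.
From the standard normal, 2·P(Z ≥ |z|) = 0.1172.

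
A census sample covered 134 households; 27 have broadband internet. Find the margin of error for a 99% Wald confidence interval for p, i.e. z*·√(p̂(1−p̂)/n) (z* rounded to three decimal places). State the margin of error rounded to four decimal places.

The sample proportion is 27/134 = 0.20149.
SE(p̂) = √(0.20149·0.79851/134) = 0.034651.
For 99% confidence, z* = 2.576.
Margin of error = z*·SE = 2.576 × 0.034651 = 0.0893.

ME = 0.0893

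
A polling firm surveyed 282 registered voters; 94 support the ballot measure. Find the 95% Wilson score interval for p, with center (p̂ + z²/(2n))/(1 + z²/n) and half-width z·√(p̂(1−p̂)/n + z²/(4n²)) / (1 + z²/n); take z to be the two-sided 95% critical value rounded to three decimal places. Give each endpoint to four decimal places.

Here p̂ = 94/282 = 0.33333 and z = 1.960 (z² = 3.841600).
Denominator 1 + z²/n = 1 + 3.841600/282 = 1.013623.
Center = (0.33333 + 0.006811)/1.013623 = 0.33557.
Radicand: p̂(1−p̂)/n + z²/(4n²) = 0.000788022 + 0.000012077 = 0.000800099.
Half-width = z·√(radicand)/denom = 1.960·0.028286/1.013623 = 0.05470.
So the interval runs from 0.2809 to 0.3903.

(0.2809, 0.3903)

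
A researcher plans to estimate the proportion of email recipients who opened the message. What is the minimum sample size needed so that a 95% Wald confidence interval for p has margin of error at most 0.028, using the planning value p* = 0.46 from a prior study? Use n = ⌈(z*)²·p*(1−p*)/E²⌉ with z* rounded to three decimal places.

The 95% critical value is z* = 1.960.
p*(1−p*) = 0.2484.
(z*)²·p*(1−p*)/E² = 3.841600·0.2484/0.000784 = 1217.160.
⌈1217.160⌉ = 1218.

n = 1218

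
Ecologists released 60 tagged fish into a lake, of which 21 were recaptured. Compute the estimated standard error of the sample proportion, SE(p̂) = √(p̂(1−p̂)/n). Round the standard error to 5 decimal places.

p̂ = 21/60 = 0.35000.
p̂(1−p̂) = 0.35000·0.65000 = 0.227500.
SE = √(0.227500/60) = √0.003791667 = 0.06158.

SE = 0.06158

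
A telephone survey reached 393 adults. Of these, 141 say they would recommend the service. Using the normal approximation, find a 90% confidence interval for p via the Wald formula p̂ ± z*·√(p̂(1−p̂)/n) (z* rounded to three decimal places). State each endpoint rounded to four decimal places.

Sample proportion p̂ = 141/393 = 0.35878.
Standard error of p̂: √(0.230057/393) = √0.000585386 = 0.024195.
The 90% critical value is z* = 1.645.
Margin of error: 1.645 × 0.024195 = 0.03980.
So the interval runs from 0.3190 to 0.3986.

(0.3190, 0.3986)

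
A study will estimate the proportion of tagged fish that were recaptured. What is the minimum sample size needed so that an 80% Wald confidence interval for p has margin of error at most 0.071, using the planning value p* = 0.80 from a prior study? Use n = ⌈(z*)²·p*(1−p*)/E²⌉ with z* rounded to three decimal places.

The 80% critical value is z* = 1.282.
p*(1−p*) = 0.80·0.20 = 0.1600.
(z*)²·p*(1−p*)/E² = 1.643524·0.1600/0.005041 = 52.165.
⌈52.165⌉ = 53.

n = 53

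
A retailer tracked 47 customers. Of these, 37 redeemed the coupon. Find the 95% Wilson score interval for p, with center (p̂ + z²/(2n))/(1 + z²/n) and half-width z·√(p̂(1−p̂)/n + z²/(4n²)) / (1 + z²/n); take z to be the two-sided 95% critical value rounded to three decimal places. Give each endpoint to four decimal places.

Here p̂ = 37/47 = 0.78723 and z = 1.960 (z² = 3.841600).
1 + z²/n = 1.081736.
Adjusted center: (0.78723 + z²/(2n))/1.081736 = 0.76553.
Radicand: p̂(1−p̂)/n + z²/(4n²) = 0.003563758 + 0.000434767 = 0.003998525.
Half-width = 1.960·√0.003998525/1.081736 = 0.11457.
Interval: 0.76553 ± 0.11457 → (0.6510, 0.8801).

(0.6510, 0.8801)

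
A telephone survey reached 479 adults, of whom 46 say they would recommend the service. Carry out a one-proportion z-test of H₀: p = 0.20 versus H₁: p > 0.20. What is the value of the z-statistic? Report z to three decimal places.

The sample proportion is 46/479 = 0.09603.
Under H₀, SE = √(p₀(1−p₀)/n) = √(0.20·0.80/479) = √0.000334029 = 0.018276.
z = (0.09603 − 0.20)/0.018276 = -0.10397/0.018276 = -5.689.

z = -5.689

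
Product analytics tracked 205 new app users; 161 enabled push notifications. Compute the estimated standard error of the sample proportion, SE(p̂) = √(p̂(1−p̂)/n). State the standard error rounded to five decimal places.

SE = 0.02868

With x = 161 successes in n = 205, p̂ = 0.78537.
p̂(1−p̂) = 0.168564.
SE = √(0.168564/205) = √0.000822263 = 0.02868.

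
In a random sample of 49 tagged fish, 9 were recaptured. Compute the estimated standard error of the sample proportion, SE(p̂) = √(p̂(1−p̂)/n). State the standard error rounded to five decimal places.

The sample proportion is 9/49 = 0.18367.
p̂(1−p̂) = 0.149935.
SE = √(0.149935/49) = √0.003059898 = 0.05532.

SE = 0.05532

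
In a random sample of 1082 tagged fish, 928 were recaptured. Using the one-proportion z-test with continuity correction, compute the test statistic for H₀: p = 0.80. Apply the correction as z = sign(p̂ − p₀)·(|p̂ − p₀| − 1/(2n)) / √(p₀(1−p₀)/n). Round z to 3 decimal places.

z = 4.705

With x = 928 successes in n = 1082, p̂ = 0.85767. p̂ − p₀ = 0.057671.
Continuity correction 1/(2n) = 1/2164 = 0.000462.
Corrected numerator: |0.057671| − 0.000462 = 0.057209.
Null standard error: √(0.80·0.20/1082) = √0.000147874 = 0.012160.
z = +0.057209/0.012160 = 4.705.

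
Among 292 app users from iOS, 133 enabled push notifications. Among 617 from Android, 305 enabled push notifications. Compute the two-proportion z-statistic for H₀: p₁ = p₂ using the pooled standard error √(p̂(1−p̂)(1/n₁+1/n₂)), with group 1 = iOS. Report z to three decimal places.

Sample proportions: p̂₁ = 133/292 = 0.45548 and p̂₂ = 305/617 = 0.49433.
Pooled p̂ = (133+305)/(292+617) = 438/909 = 0.48185.
Pooled SE = √[0.2496705·0.00504540] ≈ 0.035492.
z = -0.03885/0.035492 = -1.095.

z = -1.095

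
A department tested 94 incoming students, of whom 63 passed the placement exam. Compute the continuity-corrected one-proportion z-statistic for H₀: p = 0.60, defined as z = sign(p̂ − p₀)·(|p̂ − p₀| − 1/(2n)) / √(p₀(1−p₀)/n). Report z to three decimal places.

z = 1.284

The sample proportion is 63/94 = 0.67021. p̂ − p₀ = 0.070213.
1/(2n) = 0.005319.
Corrected numerator: |0.070213| − 0.005319 = 0.064894.
SE₀ = √(0.60·0.40/94) = 0.050529.
z = (+)0.064894/0.050529 = 1.284.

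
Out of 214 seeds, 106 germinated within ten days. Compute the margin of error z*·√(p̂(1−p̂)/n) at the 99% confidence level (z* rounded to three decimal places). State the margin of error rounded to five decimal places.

p̂ = 106/214 = 0.49533.
Standard error of p̂: √(0.249978/214) = √0.001168122 = 0.034178.
The 99% critical value is z* = 2.576.
ME = 2.576·0.034178 = 0.08804.

ME = 0.08804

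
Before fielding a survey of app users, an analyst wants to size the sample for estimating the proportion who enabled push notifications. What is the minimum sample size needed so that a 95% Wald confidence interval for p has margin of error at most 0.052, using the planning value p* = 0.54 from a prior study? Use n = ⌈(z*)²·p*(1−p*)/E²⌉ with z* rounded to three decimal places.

n = 353

For 95% confidence, z* = 1.960.
p*(1−p*) = 0.2484.
Required n before rounding: 3.841600 × 0.2484 / 0.052² = 352.904.
⌈352.904⌉ = 353.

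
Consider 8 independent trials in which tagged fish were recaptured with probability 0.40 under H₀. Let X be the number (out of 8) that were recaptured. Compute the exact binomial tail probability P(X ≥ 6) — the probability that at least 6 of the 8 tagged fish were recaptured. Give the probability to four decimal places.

P = 0.0498

X is binomial with n = 8 and p = 0.40.
P(X ≥ 6) = C(8,6)·0.40^6·0.60^2 + C(8,7)·0.40^7·0.60^1 + C(8,8)·0.40^8·0.60^0.
= 0.041288 + 0.007864 + 0.000655 = 0.0498.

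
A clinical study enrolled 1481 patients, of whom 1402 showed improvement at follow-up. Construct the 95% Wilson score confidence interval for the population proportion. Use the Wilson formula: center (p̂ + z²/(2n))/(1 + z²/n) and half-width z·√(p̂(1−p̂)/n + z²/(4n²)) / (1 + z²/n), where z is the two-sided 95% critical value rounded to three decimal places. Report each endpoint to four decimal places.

(0.9340, 0.9570)

p̂ = 1402/1481 = 0.94666; z = 1.960, so z² = 3.841600.
Denominator 1 + z²/n = 1 + 3.841600/1481 = 1.002594.
Adjusted center: (0.94666 + z²/(2n))/1.002594 = 0.94550.
Radicand: p̂(1−p̂)/n + z²/(4n²) = 0.000034097 + 0.000000438 = 0.000034535.
Half-width = 1.960·√0.000034535/1.002594 = 0.01149.
CI: 0.94550 ± 0.01149 = (0.9340, 0.9570).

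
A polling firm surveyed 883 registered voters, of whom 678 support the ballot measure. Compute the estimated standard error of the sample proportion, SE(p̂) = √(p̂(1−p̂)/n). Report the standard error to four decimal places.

SE = 0.0142

p̂ = 678/883 = 0.76784.
p̂(1−p̂) = 0.178262.
Dividing by n and taking the root: √0.000201882 = 0.0142.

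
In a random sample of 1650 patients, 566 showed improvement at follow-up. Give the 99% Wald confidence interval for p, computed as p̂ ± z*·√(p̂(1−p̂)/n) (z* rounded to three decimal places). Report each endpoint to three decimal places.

With x = 566 successes in n = 1650, p̂ = 0.34303.
SE(p̂) = √(0.34303·0.65697/1650) = 0.011687.
The 99% critical value is z* = 2.576.
Margin of error: 2.576 × 0.011687 = 0.03011.
CI: 0.34303 ± 0.03011 = (0.313, 0.373).

(0.313, 0.373)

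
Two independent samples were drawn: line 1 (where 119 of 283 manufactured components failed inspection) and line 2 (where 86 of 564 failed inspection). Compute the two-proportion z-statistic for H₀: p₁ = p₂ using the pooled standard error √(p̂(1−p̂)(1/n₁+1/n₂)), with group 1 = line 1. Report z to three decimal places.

p̂₁ = 119/283 = 0.42049, p̂₂ = 86/564 = 0.15248.
Pooled p̂ = (119+86)/(283+564) = 205/847 = 0.24203.
SE = √[p̂(1−p̂)(1/n₁+1/n₂)] = √[0.24203·0.75797·(1/283+1/564)] ≈ 0.031201.
z = 0.26801/0.031201 = 8.590.

z = 8.590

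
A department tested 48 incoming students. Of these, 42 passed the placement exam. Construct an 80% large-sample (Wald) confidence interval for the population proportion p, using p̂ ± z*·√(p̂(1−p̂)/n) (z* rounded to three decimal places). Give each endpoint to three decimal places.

(0.814, 0.936)

The sample proportion is 42/48 = 0.87500.
Standard error of p̂: √(0.109375/48) = √0.002278646 = 0.047735.
z* = 1.282 at the 80% level.
Margin of error: 1.282 × 0.047735 = 0.06120.
Interval: 0.87500 ± 0.06120 → (0.814, 0.936).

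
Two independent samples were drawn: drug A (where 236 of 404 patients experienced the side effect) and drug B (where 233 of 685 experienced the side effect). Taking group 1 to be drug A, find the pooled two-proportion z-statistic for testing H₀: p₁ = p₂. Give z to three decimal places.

p̂₁ = 236/404 = 0.58416, p̂₂ = 233/685 = 0.34015.
Pooling: p̂ = 469/1089 = 0.43067.
Pooled SE = √[0.2451934·0.00393510] ≈ 0.031062.
z = (p̂₁ − p̂₂)/SE = (0.58416 − 0.34015)/0.031062 = 0.24401/0.031062 = 7.856.

z = 7.856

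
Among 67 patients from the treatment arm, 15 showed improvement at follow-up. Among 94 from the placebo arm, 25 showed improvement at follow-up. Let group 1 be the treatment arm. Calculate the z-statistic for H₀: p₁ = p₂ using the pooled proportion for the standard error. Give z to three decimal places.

p̂₁ = 15/67 = 0.22388, p̂₂ = 25/94 = 0.26596.
Pooling: p̂ = 40/161 = 0.24845.
Pooled SE = √[0.1867212·0.02556367] ≈ 0.069089.
z = (p̂₁ − p̂₂)/SE = (0.22388 − 0.26596)/0.069089 = -0.04208/0.069089 = -0.609.

z = -0.609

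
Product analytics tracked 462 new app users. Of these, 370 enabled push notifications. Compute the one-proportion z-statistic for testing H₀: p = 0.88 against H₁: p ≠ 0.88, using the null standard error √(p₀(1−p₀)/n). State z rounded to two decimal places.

z = -5.23

With x = 370 successes in n = 462, p̂ = 0.80087.
Null standard error: √(0.88·0.12/462) = √0.000228571 = 0.015119.
z = (0.80087 − 0.88)/0.015119 = -0.07913/0.015119 = -5.23.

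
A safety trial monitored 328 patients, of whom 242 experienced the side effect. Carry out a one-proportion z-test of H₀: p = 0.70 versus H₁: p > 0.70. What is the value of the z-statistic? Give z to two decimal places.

z = 1.49

Sample proportion p̂ = 242/328 = 0.73780.
SE₀ = √(0.70·0.30/328) = 0.025303.
Test statistic: z = 0.03780/0.025303 = 1.49.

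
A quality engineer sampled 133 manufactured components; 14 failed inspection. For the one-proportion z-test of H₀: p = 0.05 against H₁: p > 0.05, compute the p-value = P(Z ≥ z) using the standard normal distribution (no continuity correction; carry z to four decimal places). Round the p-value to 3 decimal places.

p-value = 0.002

The sample proportion is 14/133 = 0.10526.
Null standard error: √(0.05·0.95/133) = √0.000357143 = 0.018898.
z = (p̂ − p₀)/SE = (14/133 − 0.05)/0.018898 ≈ 2.9243.
From the standard normal, P(Z ≥ z) = 0.002.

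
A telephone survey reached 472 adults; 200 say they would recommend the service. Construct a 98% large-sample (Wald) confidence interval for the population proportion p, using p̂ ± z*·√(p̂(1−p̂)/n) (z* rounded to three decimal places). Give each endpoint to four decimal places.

(0.3708, 0.4766)

Sample proportion p̂ = 200/472 = 0.42373.
SE = √(p̂(1−p̂)/n) = √(0.244183/472) = 0.022745.
For 98% confidence, z* = 2.326.
Margin of error: 2.326 × 0.022745 = 0.05290.
So the interval runs from 0.3708 to 0.4766.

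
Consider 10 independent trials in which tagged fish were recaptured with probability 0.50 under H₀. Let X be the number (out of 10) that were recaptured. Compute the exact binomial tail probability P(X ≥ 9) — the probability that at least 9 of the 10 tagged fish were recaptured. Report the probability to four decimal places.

X is binomial with n = 10 and p = 0.50.
P(X ≥ 9) = C(10,9)·0.50^9·0.50^1 + C(10,10)·0.50^10·0.50^0.
= 0.009766 + 0.000977 = 0.0107.

P = 0.0107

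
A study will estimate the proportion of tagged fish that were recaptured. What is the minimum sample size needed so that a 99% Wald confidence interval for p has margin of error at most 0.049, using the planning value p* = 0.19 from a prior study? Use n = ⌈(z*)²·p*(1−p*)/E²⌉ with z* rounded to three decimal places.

n = 426

For 99% confidence, z* = 2.576.
p*(1−p*) = 0.1539.
(z*)²·p*(1−p*)/E² = 6.635776·0.1539/0.002401 = 425.342.
⌈425.342⌉ = 426.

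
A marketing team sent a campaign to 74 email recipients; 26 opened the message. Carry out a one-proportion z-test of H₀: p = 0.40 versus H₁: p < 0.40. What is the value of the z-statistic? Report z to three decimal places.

z = -0.854

With x = 26 successes in n = 74, p̂ = 0.35135.
SE₀ = √(0.40·0.60/74) = 0.056949.
z = (p̂ − p₀)/SE = (0.35135 − 0.40)/0.056949 = -0.854.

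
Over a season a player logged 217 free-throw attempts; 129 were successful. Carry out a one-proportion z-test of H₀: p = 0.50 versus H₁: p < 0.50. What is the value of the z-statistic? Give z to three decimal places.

With x = 129 successes in n = 217, p̂ = 0.59447.
SE₀ = √(0.50·0.50/217) = 0.033942.
Test statistic: z = 0.09447/0.033942 = 2.783.

z = 2.783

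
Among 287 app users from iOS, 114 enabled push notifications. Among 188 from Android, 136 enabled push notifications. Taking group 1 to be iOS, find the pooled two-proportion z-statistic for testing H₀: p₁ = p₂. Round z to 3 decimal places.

z = -6.963

Sample proportions: p̂₁ = 114/287 = 0.39721 and p̂₂ = 136/188 = 0.72340.
Pooled p̂ = (114+136)/(287+188) = 250/475 = 0.52632.
SE = √[p̂(1−p̂)(1/n₁+1/n₂)] = √[0.52632·0.47368·(1/287+1/188)] ≈ 0.046848.
z = -0.32619/0.046848 = -6.963.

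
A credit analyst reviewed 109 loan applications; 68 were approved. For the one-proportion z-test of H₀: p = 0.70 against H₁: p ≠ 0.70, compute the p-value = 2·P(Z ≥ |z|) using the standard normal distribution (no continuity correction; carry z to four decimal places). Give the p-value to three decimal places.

p-value = 0.083

p̂ = 68/109 = 0.62385.
Null standard error: √(0.70·0.30/109) = √0.001926606 = 0.043893.
z = (p̂ − p₀)/SE = (68/109 − 0.70)/0.043893 ≈ -1.7348.
p-value = 2·P(Z ≥ |z|) with z = -1.7348 → 0.083.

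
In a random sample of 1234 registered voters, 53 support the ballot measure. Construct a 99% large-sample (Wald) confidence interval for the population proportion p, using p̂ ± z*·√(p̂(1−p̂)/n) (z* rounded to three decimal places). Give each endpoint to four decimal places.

p̂ = 53/1234 = 0.04295.
SE(p̂) = √(0.04295·0.95705/1234) = 0.005772.
The 99% critical value is z* = 2.576.
Margin of error: 2.576 × 0.005772 = 0.01487.
CI: 0.04295 ± 0.01487 = (0.0281, 0.0578).

(0.0281, 0.0578)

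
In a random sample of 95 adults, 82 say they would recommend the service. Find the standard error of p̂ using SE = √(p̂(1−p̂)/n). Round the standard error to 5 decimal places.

Sample proportion p̂ = 82/95 = 0.86316.
p̂(1−p̂) = 0.86316·0.13684 = 0.118115.
Dividing by n and taking the root: √0.001243316 = 0.03526.

SE = 0.03526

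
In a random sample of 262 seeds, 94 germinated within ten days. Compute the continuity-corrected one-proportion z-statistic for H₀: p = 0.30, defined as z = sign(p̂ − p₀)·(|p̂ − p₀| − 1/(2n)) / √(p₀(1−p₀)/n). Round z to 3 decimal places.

z = 2.009

Sample proportion p̂ = 94/262 = 0.35878. p̂ − p₀ = 0.058779.
Continuity correction 1/(2n) = 1/524 = 0.001908.
Corrected numerator: |0.058779| − 0.001908 = 0.056871.
Under H₀, SE = √(p₀(1−p₀)/n) = √(0.30·0.70/262) = √0.000801527 = 0.028311.
z = +0.056871/0.028311 = 2.009.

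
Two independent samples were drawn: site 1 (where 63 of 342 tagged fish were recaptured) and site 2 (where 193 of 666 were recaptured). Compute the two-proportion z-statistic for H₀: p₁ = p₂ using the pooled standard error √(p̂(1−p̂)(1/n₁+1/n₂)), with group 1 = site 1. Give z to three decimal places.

p̂₁ = 63/342 = 0.18421, p̂₂ = 193/666 = 0.28979.
Pooling: p̂ = 256/1008 = 0.25397.
Pooled SE = √[0.1894684·0.00442548] ≈ 0.028957.
z = -0.10558/0.028957 = -3.646.

z = -3.646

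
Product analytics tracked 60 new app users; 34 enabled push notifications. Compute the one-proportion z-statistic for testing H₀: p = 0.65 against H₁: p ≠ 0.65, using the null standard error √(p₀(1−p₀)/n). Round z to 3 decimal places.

Sample proportion p̂ = 34/60 = 0.56667.
Null standard error: √(0.65·0.35/60) = √0.003791667 = 0.061577.
z = (0.56667 − 0.65)/0.061577 = -0.08333/0.061577 = -1.353.

z = -1.353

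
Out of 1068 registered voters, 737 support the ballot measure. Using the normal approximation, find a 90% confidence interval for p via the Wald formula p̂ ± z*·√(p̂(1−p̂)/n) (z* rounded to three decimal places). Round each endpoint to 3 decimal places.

(0.667, 0.713)

The sample proportion is 737/1068 = 0.69007.
SE = √(p̂(1−p̂)/n) = √(0.213872/1068) = 0.014151.
The 90% critical value is z* = 1.645.
Margin of error: 1.645 × 0.014151 = 0.02328.
So the interval runs from 0.667 to 0.713.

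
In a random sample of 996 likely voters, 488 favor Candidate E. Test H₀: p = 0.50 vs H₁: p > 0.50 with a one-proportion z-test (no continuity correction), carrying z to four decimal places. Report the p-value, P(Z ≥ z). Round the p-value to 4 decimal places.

The sample proportion is 488/996 = 0.48996.
Under H₀, SE = √(p₀(1−p₀)/n) = √(0.50·0.50/996) = √0.000251004 = 0.015843.
Test statistic (full precision, shown to 4 dp): z = (488/996 − 0.50)/SE₀ ≈ -0.6337.
p-value = P(Z ≥ z) with z = -0.6337 → 0.7369.

p-value = 0.7369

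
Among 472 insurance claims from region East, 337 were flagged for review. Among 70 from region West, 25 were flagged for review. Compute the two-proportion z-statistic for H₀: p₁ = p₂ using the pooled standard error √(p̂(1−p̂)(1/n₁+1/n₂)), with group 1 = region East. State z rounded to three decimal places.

z = 5.916

Sample proportions: p̂₁ = 337/472 = 0.71398 and p̂₂ = 25/70 = 0.35714.
Pooling: p̂ = 362/542 = 0.66790.
SE = √[p̂(1−p̂)(1/n₁+1/n₂)] = √[0.66790·0.33210·(1/472+1/70)] ≈ 0.060321.
z = 0.35684/0.060321 = 5.916.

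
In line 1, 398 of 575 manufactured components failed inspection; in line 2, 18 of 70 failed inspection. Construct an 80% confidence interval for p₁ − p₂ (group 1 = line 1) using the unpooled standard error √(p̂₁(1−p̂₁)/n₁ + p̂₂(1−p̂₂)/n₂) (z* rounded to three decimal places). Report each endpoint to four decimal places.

(0.3637, 0.5064)

p̂₁ = 0.69217, p̂₂ = 0.25714, so the observed difference is 0.43503.
Unpooled SE = √(p̂₁(1−p̂₁)/n₁ + p̂₂(1−p̂₂)/n₂) = √(0.000370555 + 0.002728863) = 0.055672.
z* = 1.282 at the 80% level. Margin = 1.282·0.055672 = 0.07137.
So the interval runs from 0.3637 to 0.5064.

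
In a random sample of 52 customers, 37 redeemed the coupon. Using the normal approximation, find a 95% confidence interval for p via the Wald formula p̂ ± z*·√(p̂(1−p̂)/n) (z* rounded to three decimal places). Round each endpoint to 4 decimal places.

With x = 37 successes in n = 52, p̂ = 0.71154.
SE = √(p̂(1−p̂)/n) = √(0.205251/52) = 0.062826.
z* = 1.960 at the 95% level.
Margin of error: 1.960 × 0.062826 = 0.12314.
CI: 0.71154 ± 0.12314 = (0.5884, 0.8347).

(0.5884, 0.8347)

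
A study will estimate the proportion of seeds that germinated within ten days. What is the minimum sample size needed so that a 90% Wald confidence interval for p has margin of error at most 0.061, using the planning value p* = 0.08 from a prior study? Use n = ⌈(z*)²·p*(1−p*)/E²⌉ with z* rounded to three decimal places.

For 90% confidence, z* = 1.645.
p*(1−p*) = 0.08·0.92 = 0.0736.
Required n before rounding: 2.706025 × 0.0736 / 0.061² = 53.524.
Rounding up, n = 54.

n = 54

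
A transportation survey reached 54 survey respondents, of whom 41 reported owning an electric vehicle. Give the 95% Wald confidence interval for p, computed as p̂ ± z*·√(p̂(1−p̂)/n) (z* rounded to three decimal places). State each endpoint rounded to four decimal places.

(0.6452, 0.8733)

Sample proportion p̂ = 41/54 = 0.75926.
SE = √(p̂(1−p̂)/n) = √(0.182785/54) = 0.058180.
For 95% confidence, z* = 1.960.
Margin = 1.960·0.058180 = 0.11403.
So the interval runs from 0.6452 to 0.8733.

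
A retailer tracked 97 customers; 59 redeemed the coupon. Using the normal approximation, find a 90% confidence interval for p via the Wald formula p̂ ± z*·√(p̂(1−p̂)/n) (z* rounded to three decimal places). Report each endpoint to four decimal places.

(0.5267, 0.6898)

The sample proportion is 59/97 = 0.60825.
SE = √(p̂(1−p̂)/n) = √(0.238282/97) = 0.049563.
The 90% critical value is z* = 1.645.
Margin = 1.645·0.049563 = 0.08153.
Interval: 0.60825 ± 0.08153 → (0.5267, 0.6898).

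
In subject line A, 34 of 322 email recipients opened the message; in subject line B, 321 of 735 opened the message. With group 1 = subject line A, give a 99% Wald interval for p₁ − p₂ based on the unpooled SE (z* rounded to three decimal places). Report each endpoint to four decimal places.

(-0.3957, -0.2666)

p̂₁ = 0.10559, p̂₂ = 0.43673, so the observed difference is -0.33114.
SE = √(0.000293294 + 0.000334690) = √0.000627984 = 0.025060.
z* = 2.576 at the 99% level. Margin of error = 0.06455.
CI: -0.33114 ± 0.06455 = (-0.3957, -0.2666).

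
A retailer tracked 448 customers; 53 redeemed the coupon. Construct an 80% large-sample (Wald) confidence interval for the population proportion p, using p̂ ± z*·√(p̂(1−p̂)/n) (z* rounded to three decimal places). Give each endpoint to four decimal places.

(0.0987, 0.1379)

With x = 53 successes in n = 448, p̂ = 0.11830.
SE = √(p̂(1−p̂)/n) = √(0.104308/448) = 0.015259.
For 80% confidence, z* = 1.282.
Margin of error: 1.282 × 0.015259 = 0.01956.
Interval: 0.11830 ± 0.01956 → (0.0987, 0.1379).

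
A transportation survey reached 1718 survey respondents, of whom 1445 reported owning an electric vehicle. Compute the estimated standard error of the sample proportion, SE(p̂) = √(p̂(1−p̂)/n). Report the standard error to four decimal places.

SE = 0.0088

Sample proportion p̂ = 1445/1718 = 0.84109.
p̂(1−p̂) = 0.133658.
SE = √(0.133658/1718) = 0.0088.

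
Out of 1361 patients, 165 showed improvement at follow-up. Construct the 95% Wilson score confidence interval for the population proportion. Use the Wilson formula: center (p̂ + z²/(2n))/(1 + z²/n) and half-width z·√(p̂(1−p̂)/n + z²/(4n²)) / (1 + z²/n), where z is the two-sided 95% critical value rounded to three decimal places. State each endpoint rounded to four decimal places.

(0.1050, 0.1396)

Here p̂ = 165/1361 = 0.12123 and z = 1.960 (z² = 3.841600).
1 + z²/n = 1.002823.
Center = (0.12123 + 0.001411)/1.002823 = 0.12230.
Radicand: p̂(1−p̂)/n + z²/(4n²) = 0.000078278 + 0.000000518 = 0.000078796.
Half-width = z·√(radicand)/denom = 1.960·0.008877/1.002823 = 0.01735.
CI: 0.12230 ± 0.01735 = (0.1050, 0.1396).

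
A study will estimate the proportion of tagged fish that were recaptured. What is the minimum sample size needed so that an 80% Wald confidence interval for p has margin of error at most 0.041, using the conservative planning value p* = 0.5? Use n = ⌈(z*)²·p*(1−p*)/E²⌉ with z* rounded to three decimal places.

n = 245

z* = 1.282 at the 80% level.
p*(1−p*) = 0.50·0.50 = 0.2500.
(z*)²·p*(1−p*)/E² = 1.643524·0.2500/0.001681 = 244.427.
⌈244.427⌉ = 245.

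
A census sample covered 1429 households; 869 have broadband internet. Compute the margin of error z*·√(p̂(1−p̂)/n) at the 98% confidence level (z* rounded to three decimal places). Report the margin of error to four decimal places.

Sample proportion p̂ = 869/1429 = 0.60812.
SE = √(p̂(1−p̂)/n) = √(0.238311/1429) = 0.012914.
The 98% critical value is z* = 2.326.
Margin of error = z*·SE = 2.326 × 0.012914 = 0.0300.

ME = 0.0300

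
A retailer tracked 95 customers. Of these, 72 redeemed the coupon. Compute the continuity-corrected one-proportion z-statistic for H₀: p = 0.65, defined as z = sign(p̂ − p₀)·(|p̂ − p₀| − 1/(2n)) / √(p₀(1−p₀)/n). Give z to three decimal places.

Sample proportion p̂ = 72/95 = 0.75789. p̂ − p₀ = 0.107895.
1/(2n) = 0.005263.
Corrected numerator: |0.107895| − 0.005263 = 0.102632.
Null standard error: √(0.65·0.35/95) = √0.002394737 = 0.048936.
z = +0.102632/0.048936 = 2.097.

z = 2.097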